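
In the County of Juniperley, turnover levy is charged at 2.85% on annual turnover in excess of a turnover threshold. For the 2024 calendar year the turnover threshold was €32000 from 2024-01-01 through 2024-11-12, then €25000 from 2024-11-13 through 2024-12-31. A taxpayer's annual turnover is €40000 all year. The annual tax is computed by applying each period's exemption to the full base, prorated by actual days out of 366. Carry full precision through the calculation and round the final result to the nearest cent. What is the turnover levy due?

2024-01-01 to 2024-11-12: 317 days, exemption €32000 → (€40000 − €32000) × 2.85% × 317/366 = €197.4754
2024-11-13 to 2024-12-31: 49 days, exemption €25000 → (€40000 − €25000) × 2.85% × 49/366 = €57.2336
Total = €254.7090

€254.71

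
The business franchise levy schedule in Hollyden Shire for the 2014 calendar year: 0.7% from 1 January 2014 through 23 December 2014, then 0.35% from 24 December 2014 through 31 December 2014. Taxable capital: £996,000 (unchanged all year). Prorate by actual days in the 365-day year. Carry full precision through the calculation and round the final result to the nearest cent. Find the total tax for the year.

£6,895.59

1 January – 23 December 2014: 357 days at 0.7% → £996,000 × 0.7% × 357/365 = £6,819.1890
24 December – 31 December 2014: 8 days at 0.35% → £996,000 × 0.35% × 8/365 = £76.4055
Total = £6,895.5945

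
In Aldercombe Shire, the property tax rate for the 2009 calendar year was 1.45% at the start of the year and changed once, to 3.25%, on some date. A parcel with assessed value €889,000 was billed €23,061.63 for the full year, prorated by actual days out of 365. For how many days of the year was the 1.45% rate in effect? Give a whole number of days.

Let d = days at the first rate; then 365 − d days at the second rate.
€889,000 × [1.45%·d + 3.25%·(365−d)] / 365 = €23,061.63
Solving gives d = 133, so the new rate took effect on May 14, 2009.

133 days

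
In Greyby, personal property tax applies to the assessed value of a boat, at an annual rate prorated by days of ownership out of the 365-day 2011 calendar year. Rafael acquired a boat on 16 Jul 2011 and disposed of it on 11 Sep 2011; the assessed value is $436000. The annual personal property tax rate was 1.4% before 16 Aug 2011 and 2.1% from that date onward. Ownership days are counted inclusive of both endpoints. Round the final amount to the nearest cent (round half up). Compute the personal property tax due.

16 Jul – 15 Aug 2011: 31 days at 1.4% → $436000 × 1.4% × 31/365 = $518.4219
16 Aug – 11 Sep 2011: 27 days at 2.1% → $436000 × 2.1% × 27/365 = $677.2932
Total = $1195.7151

$1195.72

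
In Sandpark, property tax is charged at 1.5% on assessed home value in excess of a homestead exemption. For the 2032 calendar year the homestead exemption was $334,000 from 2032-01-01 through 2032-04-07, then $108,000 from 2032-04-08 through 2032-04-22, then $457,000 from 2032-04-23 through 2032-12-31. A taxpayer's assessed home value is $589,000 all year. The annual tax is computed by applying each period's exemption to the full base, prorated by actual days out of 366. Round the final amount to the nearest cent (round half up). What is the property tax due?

2032-01-01 to 2032-04-07: 98 days, exemption $334,000 → ($589,000 − $334,000) × 1.5% × 98/366 = $1,024.1803
2032-04-08 to 2032-04-22: 15 days, exemption $108,000 → ($589,000 − $108,000) × 1.5% × 15/366 = $295.6967
2032-04-23 to 2032-12-31: 253 days, exemption $457,000 → ($589,000 − $457,000) × 1.5% × 253/366 = $1,368.6885
Total = $2,688.5656

$2,688.57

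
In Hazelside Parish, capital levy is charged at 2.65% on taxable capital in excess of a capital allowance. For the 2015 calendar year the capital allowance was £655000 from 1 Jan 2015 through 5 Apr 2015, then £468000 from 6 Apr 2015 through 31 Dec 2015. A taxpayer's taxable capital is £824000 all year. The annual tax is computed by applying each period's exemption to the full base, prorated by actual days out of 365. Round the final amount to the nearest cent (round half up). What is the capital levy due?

£8144.21

1 Jan – 5 Apr 2015: 95 days, exemption £655000 → (£824000 − £655000) × 2.65% × 95/365 = £1165.6370
6 Apr – 31 Dec 2015: 270 days, exemption £468000 → (£824000 − £468000) × 2.65% × 270/365 = £6978.5753
Total = £8144.2123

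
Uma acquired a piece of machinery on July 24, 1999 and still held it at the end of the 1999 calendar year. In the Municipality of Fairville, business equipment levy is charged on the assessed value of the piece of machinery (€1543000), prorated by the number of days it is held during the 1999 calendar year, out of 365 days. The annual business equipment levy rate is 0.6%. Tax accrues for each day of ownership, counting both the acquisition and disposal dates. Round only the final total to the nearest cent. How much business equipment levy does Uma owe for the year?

Days held (July 24 – December 31, 1999): 161 out of 365
Tax = €1543000 × 0.6% × 161/365 = €4083.6658

€4083.67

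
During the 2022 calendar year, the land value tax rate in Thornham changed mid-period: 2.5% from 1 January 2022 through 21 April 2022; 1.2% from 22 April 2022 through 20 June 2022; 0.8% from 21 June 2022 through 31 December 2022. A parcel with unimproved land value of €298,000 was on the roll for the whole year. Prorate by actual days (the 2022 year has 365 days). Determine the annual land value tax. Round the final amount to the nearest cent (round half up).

€4,120.56

1 January – 21 April 2022: 111 days at 2.5% → €298,000 × 2.5% × 111/365 = €2,265.6164
22 April – 20 June 2022: 60 days at 1.2% → €298,000 × 1.2% × 60/365 = €587.8356
21 June – 31 December 2022: 194 days at 0.8% → €298,000 × 0.8% × 194/365 = €1,267.1123
Total = €4,120.5644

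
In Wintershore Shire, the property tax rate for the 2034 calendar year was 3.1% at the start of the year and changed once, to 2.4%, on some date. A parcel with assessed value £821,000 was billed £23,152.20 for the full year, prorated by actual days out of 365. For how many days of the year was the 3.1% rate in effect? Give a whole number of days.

Let d = days at the first rate; then 365 − d days at the second rate.
£821,000 × [3.1%·d + 2.4%·(365−d)] / 365 = £23,152.20
Solving gives d = 219, so the new rate took effect on 8 August 2034.

219 days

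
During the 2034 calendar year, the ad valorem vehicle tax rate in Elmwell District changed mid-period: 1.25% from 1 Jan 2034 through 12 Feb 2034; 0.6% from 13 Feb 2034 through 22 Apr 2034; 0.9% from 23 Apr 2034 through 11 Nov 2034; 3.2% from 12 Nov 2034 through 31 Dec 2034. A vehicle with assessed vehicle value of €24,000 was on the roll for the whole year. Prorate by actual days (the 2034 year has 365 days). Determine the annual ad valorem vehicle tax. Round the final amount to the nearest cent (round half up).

€287.90

1 Jan – 12 Feb 2034: 43 days at 1.25% → €24,000 × 1.25% × 43/365 = €35.3425
13 Feb – 22 Apr 2034: 69 days at 0.6% → €24,000 × 0.6% × 69/365 = €27.2219
23 Apr – 11 Nov 2034: 203 days at 0.9% → €24,000 × 0.9% × 203/365 = €120.1315
12 Nov – 31 Dec 2034: 50 days at 3.2% → €24,000 × 3.2% × 50/365 = €105.2055
Total = €287.9014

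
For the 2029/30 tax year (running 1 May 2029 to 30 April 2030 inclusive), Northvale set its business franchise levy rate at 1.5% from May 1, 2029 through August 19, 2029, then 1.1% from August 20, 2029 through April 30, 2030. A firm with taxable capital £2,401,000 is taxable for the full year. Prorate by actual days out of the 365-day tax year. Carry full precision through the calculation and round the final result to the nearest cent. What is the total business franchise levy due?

£29,331.67

May 1 – August 19, 2029: 111 days at 1.5% → £2,401,000 × 1.5% × 111/365 = £10,952.5068
August 20, 2029 – April 30, 2030: 254 days at 1.1% → £2,401,000 × 1.1% × 254/365 = £18,379.1616
Total = £29,331.6685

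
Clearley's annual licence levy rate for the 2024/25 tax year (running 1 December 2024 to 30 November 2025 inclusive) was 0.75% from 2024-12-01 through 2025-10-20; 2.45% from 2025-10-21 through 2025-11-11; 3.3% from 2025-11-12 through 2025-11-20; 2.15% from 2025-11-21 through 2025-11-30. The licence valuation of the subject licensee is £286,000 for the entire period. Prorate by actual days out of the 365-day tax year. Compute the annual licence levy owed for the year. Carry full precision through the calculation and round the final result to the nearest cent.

£2,727.58

2024-12-01 to 2025-10-20: 324 days at 0.75% → £286,000 × 0.75% × 324/365 = £1,904.0548
2025-10-21 to 2025-11-11: 22 days at 2.45% → £286,000 × 2.45% × 22/365 = £422.3397
2025-11-12 to 2025-11-20: 9 days at 3.3% → £286,000 × 3.3% × 9/365 = £232.7178
2025-11-21 to 2025-11-30: 10 days at 2.15% → £286,000 × 2.15% × 10/365 = £168.4658
Total = £2,727.5781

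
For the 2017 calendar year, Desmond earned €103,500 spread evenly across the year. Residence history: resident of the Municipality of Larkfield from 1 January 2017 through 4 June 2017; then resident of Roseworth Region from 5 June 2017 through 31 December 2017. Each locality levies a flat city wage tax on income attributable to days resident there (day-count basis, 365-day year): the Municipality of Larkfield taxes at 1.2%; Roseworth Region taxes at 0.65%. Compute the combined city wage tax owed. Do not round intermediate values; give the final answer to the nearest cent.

€914.49

The Municipality of Larkfield, 1 January – 4 June 2017: 155 days → €103,500 × 1.2% × 155/365 = €527.4247
Roseworth Region, 5 June – 31 December 2017: 210 days → €103,500 × 0.65% × 210/365 = €387.0616
Total = €914.4863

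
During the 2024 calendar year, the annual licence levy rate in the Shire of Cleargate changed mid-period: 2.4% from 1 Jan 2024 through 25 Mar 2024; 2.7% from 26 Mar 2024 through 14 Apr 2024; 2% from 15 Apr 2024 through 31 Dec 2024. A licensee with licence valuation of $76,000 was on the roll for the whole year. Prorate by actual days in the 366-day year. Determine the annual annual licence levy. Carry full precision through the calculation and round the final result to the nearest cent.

$1,619.67

1 Jan – 25 Mar 2024: 85 days at 2.4% → $76,000 × 2.4% × 85/366 = $423.6066
26 Mar – 14 Apr 2024: 20 days at 2.7% → $76,000 × 2.7% × 20/366 = $112.1311
15 Apr – 31 Dec 2024: 261 days at 2% → $76,000 × 2% × 261/366 = $1,083.9344
Total = $1,619.6721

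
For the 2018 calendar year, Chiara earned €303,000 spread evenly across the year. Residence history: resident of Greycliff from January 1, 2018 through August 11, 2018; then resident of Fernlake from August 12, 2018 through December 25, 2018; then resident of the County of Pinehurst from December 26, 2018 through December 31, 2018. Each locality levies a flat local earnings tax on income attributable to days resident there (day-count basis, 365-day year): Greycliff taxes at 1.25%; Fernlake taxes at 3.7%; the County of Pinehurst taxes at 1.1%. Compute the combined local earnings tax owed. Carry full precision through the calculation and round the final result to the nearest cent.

Greycliff, January 1 – August 11, 2018: 223 days → €303,000 × 1.25% × 223/365 = €2,314.0068
Fernlake, August 12 – December 25, 2018: 136 days → €303,000 × 3.7% × 136/365 = €4,177.2493
The County of Pinehurst, December 26 – December 31, 2018: 6 days → €303,000 × 1.1% × 6/365 = €54.7890
Total = €6,546.0452

€6,546.05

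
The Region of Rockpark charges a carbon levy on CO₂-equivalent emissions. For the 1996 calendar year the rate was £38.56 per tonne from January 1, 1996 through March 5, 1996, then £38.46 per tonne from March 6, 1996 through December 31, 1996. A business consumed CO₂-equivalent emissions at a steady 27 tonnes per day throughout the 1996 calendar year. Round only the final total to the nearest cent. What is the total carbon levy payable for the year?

January 1 – March 5, 1996: 65 days × 27 tonnes/day = 1,755 tonnes at £38.56/tonne → £67,672.80
March 6 – December 31, 1996: 301 days × 27 tonnes/day = 8,127 tonnes at £38.46/tonne → £312,564.42

£380,237.22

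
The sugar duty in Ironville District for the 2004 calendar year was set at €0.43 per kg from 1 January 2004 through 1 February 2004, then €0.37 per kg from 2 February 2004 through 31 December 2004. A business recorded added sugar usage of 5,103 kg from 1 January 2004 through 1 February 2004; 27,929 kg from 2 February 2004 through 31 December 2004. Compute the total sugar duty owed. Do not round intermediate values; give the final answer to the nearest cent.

1 January – 1 February 2004: 5,103 kg at €0.43/kg → €2,194.29
2 February – 31 December 2004: 27,929 kg at €0.37/kg → €10,333.73

€12,528.02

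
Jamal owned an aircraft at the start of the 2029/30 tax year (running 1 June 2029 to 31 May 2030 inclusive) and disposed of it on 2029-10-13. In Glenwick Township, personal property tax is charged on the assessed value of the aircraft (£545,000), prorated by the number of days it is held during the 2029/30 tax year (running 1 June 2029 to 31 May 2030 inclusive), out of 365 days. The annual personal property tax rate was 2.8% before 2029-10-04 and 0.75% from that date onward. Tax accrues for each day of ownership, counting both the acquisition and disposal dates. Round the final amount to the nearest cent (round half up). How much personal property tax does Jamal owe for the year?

£5,338.01

2029-06-01 to 2029-10-03: 125 days at 2.8% → £545,000 × 2.8% × 125/365 = £5,226.0274
2029-10-04 to 2029-10-13: 10 days at 0.75% → £545,000 × 0.75% × 10/365 = £111.9863
Total = £5,338.0137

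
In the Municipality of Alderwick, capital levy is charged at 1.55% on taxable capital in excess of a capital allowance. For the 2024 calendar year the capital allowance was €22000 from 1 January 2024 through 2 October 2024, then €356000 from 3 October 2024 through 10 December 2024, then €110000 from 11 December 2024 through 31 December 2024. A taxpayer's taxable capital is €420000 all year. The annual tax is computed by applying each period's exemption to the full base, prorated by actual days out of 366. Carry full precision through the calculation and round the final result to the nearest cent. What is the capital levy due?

€5114.75

1 January – 2 October 2024: 276 days, exemption €22000 → (€420000 − €22000) × 1.55% × 276/366 = €4652.0328
3 October – 10 December 2024: 69 days, exemption €356000 → (€420000 − €356000) × 1.55% × 69/366 = €187.0164
11 December – 31 December 2024: 21 days, exemption €110000 → (€420000 − €110000) × 1.55% × 21/366 = €275.6967
Total = €5114.7459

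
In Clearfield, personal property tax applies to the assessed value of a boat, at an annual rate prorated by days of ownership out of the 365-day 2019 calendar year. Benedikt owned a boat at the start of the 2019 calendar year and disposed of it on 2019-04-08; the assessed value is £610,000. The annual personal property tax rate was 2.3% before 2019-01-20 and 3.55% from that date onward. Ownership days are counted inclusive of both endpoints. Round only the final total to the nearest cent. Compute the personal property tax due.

2019-01-01 to 2019-01-19: 19 days at 2.3% → £610,000 × 2.3% × 19/365 = £730.3288
2019-01-20 to 2019-04-08: 79 days at 3.55% → £610,000 × 3.55% × 79/365 = £4,686.9726
Total = £5,417.3014

£5,417.30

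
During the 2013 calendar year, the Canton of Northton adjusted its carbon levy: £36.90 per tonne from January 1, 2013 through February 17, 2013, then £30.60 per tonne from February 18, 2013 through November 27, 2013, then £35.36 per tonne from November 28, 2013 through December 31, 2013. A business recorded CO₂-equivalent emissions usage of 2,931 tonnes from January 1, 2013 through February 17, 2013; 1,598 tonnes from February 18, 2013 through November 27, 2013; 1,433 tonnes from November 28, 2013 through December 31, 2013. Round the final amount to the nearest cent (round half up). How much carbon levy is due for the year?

£207,723.58

January 1 – February 17, 2013: 2,931 tonnes at £36.90/tonne → £108,153.90
February 18 – November 27, 2013: 1,598 tonnes at £30.60/tonne → £48,898.80
November 28 – December 31, 2013: 1,433 tonnes at £35.36/tonne → £50,670.88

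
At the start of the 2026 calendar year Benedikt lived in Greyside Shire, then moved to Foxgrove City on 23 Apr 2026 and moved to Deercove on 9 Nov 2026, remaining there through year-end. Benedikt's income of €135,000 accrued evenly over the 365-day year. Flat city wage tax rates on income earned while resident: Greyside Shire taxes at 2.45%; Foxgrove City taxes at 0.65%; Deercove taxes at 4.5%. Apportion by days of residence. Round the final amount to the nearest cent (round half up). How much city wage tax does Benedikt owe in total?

€2,377.85

Greyside Shire, 1 Jan – 22 Apr 2026: 112 days → €135,000 × 2.45% × 112/365 = €1,014.9041
Foxgrove City, 23 Apr – 8 Nov 2026: 200 days → €135,000 × 0.65% × 200/365 = €480.8219
Deercove, 9 Nov – 31 Dec 2026: 53 days → €135,000 × 4.5% × 53/365 = €882.1233
Total = €2,377.8493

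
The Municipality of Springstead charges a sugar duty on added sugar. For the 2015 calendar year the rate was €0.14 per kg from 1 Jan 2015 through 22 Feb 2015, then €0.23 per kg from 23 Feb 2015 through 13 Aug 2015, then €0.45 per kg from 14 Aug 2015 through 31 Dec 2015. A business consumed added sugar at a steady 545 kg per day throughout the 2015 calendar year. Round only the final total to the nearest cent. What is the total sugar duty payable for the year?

1 Jan – 22 Feb 2015: 53 days × 545 kg/day = 28,885 kg at €0.14/kg → €4043.90
23 Feb – 13 Aug 2015: 172 days × 545 kg/day = 93,740 kg at €0.23/kg → €21560.20
14 Aug – 31 Dec 2015: 140 days × 545 kg/day = 76,300 kg at €0.45/kg → €34335.00

€59939.10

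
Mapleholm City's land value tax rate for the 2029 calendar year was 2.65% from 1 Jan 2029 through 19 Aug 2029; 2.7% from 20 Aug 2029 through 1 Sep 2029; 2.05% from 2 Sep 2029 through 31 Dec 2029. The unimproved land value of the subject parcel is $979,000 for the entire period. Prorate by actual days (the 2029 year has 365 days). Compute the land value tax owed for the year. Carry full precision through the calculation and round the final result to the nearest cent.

$24,013.66

1 Jan – 19 Aug 2029: 231 days at 2.65% → $979,000 × 2.65% × 231/365 = $16,419.0370
20 Aug – 1 Sep 2029: 13 days at 2.7% → $979,000 × 2.7% × 13/365 = $941.4493
2 Sep – 31 Dec 2029: 121 days at 2.05% → $979,000 × 2.05% × 121/365 = $6,653.1767
Total = $24,013.6630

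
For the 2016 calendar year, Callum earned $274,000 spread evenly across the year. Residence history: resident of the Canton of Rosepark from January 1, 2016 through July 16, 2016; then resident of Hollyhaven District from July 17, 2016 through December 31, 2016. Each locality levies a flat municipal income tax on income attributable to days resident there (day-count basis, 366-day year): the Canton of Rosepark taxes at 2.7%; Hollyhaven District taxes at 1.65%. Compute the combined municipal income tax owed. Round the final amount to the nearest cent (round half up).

The Canton of Rosepark, January 1 – July 16, 2016: 198 days → $274,000 × 2.7% × 198/366 = $4,002.1967
Hollyhaven District, July 17 – December 31, 2016: 168 days → $274,000 × 1.65% × 168/366 = $2,075.2131
Total = $6,077.4098

$6,077.41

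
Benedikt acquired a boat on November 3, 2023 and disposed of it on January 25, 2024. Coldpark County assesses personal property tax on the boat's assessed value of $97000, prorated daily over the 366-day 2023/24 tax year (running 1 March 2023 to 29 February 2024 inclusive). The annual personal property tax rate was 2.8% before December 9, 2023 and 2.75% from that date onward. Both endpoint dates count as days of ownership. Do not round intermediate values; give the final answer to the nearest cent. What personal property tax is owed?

$616.98

November 3 – December 8, 2023: 36 days at 2.8% → $97000 × 2.8% × 36/366 = $267.1475
December 9, 2023 – January 25, 2024: 48 days at 2.75% → $97000 × 2.75% × 48/366 = $349.8361
Total = $616.9836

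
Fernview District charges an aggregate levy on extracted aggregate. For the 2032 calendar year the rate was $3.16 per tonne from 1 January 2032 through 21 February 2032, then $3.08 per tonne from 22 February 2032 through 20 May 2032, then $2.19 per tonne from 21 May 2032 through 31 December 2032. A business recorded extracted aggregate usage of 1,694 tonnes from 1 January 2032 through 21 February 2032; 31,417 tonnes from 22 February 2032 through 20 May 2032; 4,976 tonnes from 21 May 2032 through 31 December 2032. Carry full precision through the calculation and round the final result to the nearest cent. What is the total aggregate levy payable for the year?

1 January – 21 February 2032: 1,694 tonnes at $3.16/tonne → $5,353.04
22 February – 20 May 2032: 31,417 tonnes at $3.08/tonne → $96,764.36
21 May – 31 December 2032: 4,976 tonnes at $2.19/tonne → $10,897.44

$113,014.84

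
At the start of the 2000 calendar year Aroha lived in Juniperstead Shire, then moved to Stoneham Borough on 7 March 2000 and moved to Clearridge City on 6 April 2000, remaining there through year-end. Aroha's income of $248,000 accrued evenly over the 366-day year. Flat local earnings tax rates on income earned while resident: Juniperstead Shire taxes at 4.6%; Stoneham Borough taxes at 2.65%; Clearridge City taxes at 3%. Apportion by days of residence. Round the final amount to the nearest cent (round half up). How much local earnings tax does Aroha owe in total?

Juniperstead Shire, 1 January – 6 March 2000: 66 days → $248,000 × 4.6% × 66/366 = $2,057.1803
Stoneham Borough, 7 March – 5 April 2000: 30 days → $248,000 × 2.65% × 30/366 = $538.6885
Clearridge City, 6 April – 31 December 2000: 270 days → $248,000 × 3% × 270/366 = $5,488.5246
Total = $8,084.3934

$8,084.39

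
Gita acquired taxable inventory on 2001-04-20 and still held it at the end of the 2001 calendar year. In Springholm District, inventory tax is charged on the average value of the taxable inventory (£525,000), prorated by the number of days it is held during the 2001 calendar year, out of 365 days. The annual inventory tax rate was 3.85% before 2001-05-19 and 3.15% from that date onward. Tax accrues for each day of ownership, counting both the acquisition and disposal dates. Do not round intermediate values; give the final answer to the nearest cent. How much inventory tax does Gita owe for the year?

£11,890.89

2001-04-20 to 2001-05-18: 29 days at 3.85% → £525,000 × 3.85% × 29/365 = £1,605.9247
2001-05-19 to 2001-12-31: 227 days at 3.15% → £525,000 × 3.15% × 227/365 = £10,284.9658
Total = £11,890.8904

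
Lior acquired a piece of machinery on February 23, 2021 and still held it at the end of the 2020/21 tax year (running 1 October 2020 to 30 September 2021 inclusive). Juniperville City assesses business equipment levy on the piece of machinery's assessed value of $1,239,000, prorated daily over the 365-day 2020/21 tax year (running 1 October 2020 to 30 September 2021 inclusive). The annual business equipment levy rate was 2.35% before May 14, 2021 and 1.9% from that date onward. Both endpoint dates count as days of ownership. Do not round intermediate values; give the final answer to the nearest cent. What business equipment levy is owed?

$15,411.12

February 23 – May 13, 2021: 80 days at 2.35% → $1,239,000 × 2.35% × 80/365 = $6,381.6986
May 14 – September 30, 2021: 140 days at 1.9% → $1,239,000 × 1.9% × 140/365 = $9,029.4247
Total = $15,411.1233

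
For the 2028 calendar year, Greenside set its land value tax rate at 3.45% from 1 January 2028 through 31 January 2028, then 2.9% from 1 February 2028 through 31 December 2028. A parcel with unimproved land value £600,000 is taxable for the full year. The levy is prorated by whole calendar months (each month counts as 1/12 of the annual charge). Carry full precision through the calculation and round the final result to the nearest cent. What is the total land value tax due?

1 January – 31 January 2028: 1 month at 3.45% → £600,000 × 3.45% × 1/12 = £1,725.0000
1 February – 31 December 2028: 11 months at 2.9% → £600,000 × 2.9% × 11/12 = £15,950.0000
Total = £17,675.0000

£17,675.00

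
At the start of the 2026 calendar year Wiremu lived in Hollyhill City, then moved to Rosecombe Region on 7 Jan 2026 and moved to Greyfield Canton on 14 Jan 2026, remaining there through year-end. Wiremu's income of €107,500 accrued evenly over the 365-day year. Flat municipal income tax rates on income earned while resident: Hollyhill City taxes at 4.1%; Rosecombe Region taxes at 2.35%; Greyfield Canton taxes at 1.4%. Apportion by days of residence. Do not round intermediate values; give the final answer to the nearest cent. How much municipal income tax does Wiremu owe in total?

Hollyhill City, 1 Jan – 6 Jan 2026: 6 days → €107,500 × 4.1% × 6/365 = €72.4521
Rosecombe Region, 7 Jan – 13 Jan 2026: 7 days → €107,500 × 2.35% × 7/365 = €48.4486
Greyfield Canton, 14 Jan – 31 Dec 2026: 352 days → €107,500 × 1.4% × 352/365 = €1,451.3973
Total = €1,572.2979

€1,572.30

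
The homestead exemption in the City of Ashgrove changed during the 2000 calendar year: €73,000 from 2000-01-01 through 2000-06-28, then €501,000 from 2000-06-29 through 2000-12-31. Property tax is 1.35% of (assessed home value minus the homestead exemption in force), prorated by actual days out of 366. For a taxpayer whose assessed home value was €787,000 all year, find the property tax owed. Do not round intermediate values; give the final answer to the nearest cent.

€6,702.64

2000-01-01 to 2000-06-28: 180 days, exemption €73,000 → (€787,000 − €73,000) × 1.35% × 180/366 = €4,740.4918
2000-06-29 to 2000-12-31: 186 days, exemption €501,000 → (€787,000 − €501,000) × 1.35% × 186/366 = €1,962.1475
Total = €6,702.6393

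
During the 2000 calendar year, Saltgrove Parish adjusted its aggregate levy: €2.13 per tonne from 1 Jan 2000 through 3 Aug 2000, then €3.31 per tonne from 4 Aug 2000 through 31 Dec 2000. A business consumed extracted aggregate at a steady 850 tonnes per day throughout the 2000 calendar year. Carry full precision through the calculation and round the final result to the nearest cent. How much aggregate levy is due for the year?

€813,093.00

1 Jan – 3 Aug 2000: 216 days × 850 tonnes/day = 183,600 tonnes at €2.13/tonne → €391,068.00
4 Aug – 31 Dec 2000: 150 days × 850 tonnes/day = 127,500 tonnes at €3.31/tonne → €422,025.00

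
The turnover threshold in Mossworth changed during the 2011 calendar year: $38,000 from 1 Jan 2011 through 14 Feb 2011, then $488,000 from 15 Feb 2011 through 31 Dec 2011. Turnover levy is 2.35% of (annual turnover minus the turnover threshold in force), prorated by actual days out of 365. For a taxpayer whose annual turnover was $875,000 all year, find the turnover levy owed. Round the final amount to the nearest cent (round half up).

$10,398.27

1 Jan – 14 Feb 2011: 45 days, exemption $38,000 → ($875,000 − $38,000) × 2.35% × 45/365 = $2,425.0068
15 Feb – 31 Dec 2011: 320 days, exemption $488,000 → ($875,000 − $488,000) × 2.35% × 320/365 = $7,973.2603
Total = $10,398.2671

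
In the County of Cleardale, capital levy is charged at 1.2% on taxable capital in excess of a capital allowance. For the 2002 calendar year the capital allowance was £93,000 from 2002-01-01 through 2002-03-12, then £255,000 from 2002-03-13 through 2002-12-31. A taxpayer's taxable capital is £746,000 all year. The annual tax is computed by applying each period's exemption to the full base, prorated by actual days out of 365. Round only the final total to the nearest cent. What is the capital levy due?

2002-01-01 to 2002-03-12: 71 days, exemption £93,000 → (£746,000 − £93,000) × 1.2% × 71/365 = £1,524.2630
2002-03-13 to 2002-12-31: 294 days, exemption £255,000 → (£746,000 − £255,000) × 1.2% × 294/365 = £4,745.8849
Total = £6,270.1479

£6,270.15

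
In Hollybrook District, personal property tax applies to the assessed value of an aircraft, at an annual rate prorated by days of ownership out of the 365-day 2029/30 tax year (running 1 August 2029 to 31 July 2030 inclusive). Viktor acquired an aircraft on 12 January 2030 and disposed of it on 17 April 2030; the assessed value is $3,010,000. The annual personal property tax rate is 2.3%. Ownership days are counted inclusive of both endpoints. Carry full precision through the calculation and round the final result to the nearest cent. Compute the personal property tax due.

$18,208.44

Days held (12 January – 17 April 2030): 96 out of 365
Tax = $3,010,000 × 2.3% × 96/365 = $18,208.4384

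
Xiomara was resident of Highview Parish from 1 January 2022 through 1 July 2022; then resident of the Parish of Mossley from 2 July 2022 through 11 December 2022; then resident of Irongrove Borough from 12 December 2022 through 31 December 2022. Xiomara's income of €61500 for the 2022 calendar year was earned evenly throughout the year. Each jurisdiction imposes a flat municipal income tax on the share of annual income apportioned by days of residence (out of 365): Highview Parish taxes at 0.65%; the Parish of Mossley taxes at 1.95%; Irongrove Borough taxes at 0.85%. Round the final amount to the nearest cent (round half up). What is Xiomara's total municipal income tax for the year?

€763.53

Highview Parish, 1 January – 1 July 2022: 182 days → €61500 × 0.65% × 182/365 = €199.3274
The Parish of Mossley, 2 July – 11 December 2022: 163 days → €61500 × 1.95% × 163/365 = €535.5555
Irongrove Borough, 12 December – 31 December 2022: 20 days → €61500 × 0.85% × 20/365 = €28.6438
Total = €763.5267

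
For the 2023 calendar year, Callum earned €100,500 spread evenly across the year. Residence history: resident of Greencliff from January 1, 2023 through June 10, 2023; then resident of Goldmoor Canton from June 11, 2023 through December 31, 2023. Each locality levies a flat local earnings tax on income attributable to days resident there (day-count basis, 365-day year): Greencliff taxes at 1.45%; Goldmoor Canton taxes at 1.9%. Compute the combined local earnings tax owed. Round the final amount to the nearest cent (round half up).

€1,710.01

Greencliff, January 1 – June 10, 2023: 161 days → €100,500 × 1.45% × 161/365 = €642.7870
Goldmoor Canton, June 11 – December 31, 2023: 204 days → €100,500 × 1.9% × 204/365 = €1,067.2274
Total = €1,710.0144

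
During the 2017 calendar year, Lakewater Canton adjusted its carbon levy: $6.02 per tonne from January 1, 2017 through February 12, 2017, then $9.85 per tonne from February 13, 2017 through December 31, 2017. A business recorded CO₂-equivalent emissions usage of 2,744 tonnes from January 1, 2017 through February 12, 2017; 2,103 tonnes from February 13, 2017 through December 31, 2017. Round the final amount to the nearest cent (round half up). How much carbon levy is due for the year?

$37233.43

January 1 – February 12, 2017: 2,744 tonnes at $6.02/tonne → $16518.88
February 13 – December 31, 2017: 2,103 tonnes at $9.85/tonne → $20714.55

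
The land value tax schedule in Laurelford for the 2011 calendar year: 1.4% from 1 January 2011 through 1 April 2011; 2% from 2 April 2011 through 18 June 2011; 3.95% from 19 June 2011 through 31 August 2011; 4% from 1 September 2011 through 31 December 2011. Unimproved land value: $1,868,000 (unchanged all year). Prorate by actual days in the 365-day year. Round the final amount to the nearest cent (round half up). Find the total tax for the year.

$54,438.13

1 January – 1 April 2011: 91 days at 1.4% → $1,868,000 × 1.4% × 91/365 = $6,520.0877
2 April – 18 June 2011: 78 days at 2% → $1,868,000 × 2% × 78/365 = $7,983.7808
19 June – 31 August 2011: 74 days at 3.95% → $1,868,000 × 3.95% × 74/365 = $14,959.3534
1 September – 31 December 2011: 122 days at 4% → $1,868,000 × 4% × 122/365 = $24,974.9041
Total = $54,438.1260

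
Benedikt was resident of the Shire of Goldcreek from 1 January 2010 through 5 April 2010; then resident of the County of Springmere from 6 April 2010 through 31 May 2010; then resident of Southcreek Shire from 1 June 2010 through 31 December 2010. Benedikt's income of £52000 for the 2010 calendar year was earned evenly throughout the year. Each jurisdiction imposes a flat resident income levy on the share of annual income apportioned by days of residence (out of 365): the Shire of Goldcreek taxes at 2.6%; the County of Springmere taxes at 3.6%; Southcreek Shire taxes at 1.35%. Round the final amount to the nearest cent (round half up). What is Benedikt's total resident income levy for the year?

The Shire of Goldcreek, 1 January – 5 April 2010: 95 days → £52000 × 2.6% × 95/365 = £351.8904
The County of Springmere, 6 April – 31 May 2010: 56 days → £52000 × 3.6% × 56/365 = £287.2110
Southcreek Shire, 1 June – 31 December 2010: 214 days → £52000 × 1.35% × 214/365 = £411.5836
Total = £1050.6849

£1050.68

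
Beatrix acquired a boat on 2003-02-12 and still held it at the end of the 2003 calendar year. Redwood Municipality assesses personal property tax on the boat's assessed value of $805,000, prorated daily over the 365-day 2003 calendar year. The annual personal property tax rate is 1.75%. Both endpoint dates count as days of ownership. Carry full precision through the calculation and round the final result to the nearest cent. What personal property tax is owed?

Days held (2003-02-12 to 2003-12-31): 323 out of 365
Tax = $805,000 × 1.75% × 323/365 = $12,466.4726

$12,466.47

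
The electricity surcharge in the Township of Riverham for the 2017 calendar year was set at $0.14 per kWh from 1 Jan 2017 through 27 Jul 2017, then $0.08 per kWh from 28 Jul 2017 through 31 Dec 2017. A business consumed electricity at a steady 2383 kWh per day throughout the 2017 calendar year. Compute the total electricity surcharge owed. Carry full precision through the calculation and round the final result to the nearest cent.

$99323.44

1 Jan – 27 Jul 2017: 208 days × 2383 kWh/day = 495,664 kWh at $0.14/kWh → $69392.96
28 Jul – 31 Dec 2017: 157 days × 2383 kWh/day = 374,131 kWh at $0.08/kWh → $29930.48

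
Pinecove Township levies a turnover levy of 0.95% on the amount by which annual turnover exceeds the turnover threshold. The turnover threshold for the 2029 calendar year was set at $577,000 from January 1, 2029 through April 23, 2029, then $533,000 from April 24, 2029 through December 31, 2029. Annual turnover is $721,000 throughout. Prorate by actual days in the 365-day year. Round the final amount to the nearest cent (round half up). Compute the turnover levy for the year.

January 1 – April 23, 2029: 113 days, exemption $577,000 → ($721,000 − $577,000) × 0.95% × 113/365 = $423.5178
April 24 – December 31, 2029: 252 days, exemption $533,000 → ($721,000 − $533,000) × 0.95% × 252/365 = $1,233.0740
Total = $1,656.5918

$1,656.59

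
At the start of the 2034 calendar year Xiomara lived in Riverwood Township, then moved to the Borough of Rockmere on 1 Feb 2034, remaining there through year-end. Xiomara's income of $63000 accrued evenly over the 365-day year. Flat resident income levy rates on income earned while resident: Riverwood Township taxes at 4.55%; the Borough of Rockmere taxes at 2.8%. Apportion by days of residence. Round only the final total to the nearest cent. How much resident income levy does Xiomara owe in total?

Riverwood Township, 1 Jan – 31 Jan 2034: 31 days → $63000 × 4.55% × 31/365 = $243.4562
The Borough of Rockmere, 1 Feb – 31 Dec 2034: 334 days → $63000 × 2.8% × 334/365 = $1614.1808
Total = $1857.6370

$1857.64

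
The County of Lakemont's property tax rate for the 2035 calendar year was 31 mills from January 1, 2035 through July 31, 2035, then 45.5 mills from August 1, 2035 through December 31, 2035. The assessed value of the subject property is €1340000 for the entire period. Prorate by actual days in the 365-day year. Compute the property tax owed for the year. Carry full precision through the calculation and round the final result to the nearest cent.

January 1 – July 31, 2035: 212 days at 31 mills → €1340000 × 3.1% × 212/365 = €24127.3425
August 1 – December 31, 2035: 153 days at 45.5 mills → €1340000 × 4.55% × 153/365 = €25557.2877
Total = €49684.6301

€49684.63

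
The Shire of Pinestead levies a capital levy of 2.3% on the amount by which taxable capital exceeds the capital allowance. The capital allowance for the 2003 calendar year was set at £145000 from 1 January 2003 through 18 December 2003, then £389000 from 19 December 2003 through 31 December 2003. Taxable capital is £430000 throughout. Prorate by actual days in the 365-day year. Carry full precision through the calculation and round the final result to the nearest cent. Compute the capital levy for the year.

£6355.12

1 January – 18 December 2003: 352 days, exemption £145000 → (£430000 − £145000) × 2.3% × 352/365 = £6321.5342
19 December – 31 December 2003: 13 days, exemption £389000 → (£430000 − £389000) × 2.3% × 13/365 = £33.5863
Total = £6355.1205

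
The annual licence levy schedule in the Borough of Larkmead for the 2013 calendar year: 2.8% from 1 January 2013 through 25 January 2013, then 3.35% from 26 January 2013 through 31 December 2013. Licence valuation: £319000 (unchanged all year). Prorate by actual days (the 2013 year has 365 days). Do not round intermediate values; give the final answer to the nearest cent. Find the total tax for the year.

1 January – 25 January 2013: 25 days at 2.8% → £319000 × 2.8% × 25/365 = £611.7808
26 January – 31 December 2013: 340 days at 3.35% → £319000 × 3.35% × 340/365 = £9954.5479
Total = £10566.3288

£10566.33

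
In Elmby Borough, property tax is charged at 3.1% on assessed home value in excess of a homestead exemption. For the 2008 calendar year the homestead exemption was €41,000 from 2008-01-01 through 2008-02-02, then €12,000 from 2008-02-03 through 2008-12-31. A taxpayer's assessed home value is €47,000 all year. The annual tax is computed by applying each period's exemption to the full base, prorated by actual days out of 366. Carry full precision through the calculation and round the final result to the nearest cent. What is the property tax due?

€1,003.94

2008-01-01 to 2008-02-02: 33 days, exemption €41,000 → (€47,000 − €41,000) × 3.1% × 33/366 = €16.7705
2008-02-03 to 2008-12-31: 333 days, exemption €12,000 → (€47,000 − €12,000) × 3.1% × 333/366 = €987.1721
Total = €1,003.9426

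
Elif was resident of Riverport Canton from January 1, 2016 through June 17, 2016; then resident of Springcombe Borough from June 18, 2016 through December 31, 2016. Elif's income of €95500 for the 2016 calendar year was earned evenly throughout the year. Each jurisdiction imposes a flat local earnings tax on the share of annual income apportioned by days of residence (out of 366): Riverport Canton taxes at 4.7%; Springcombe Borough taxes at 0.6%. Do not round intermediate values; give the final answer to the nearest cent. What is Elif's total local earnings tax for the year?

€2380.98

Riverport Canton, January 1 – June 17, 2016: 169 days → €95500 × 4.7% × 169/366 = €2072.5587
Springcombe Borough, June 18 – December 31, 2016: 197 days → €95500 × 0.6% × 197/366 = €308.4180
Total = €2380.9768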